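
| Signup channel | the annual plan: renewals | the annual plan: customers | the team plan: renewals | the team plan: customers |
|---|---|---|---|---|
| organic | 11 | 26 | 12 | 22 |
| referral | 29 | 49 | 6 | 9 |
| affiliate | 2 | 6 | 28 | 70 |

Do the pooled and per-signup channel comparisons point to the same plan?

No

Organic: the annual plan 11/26 = 42.3%, the team plan 12/22 = 54.5% → the team plan
Referral: the annual plan 29/49 = 59.2%, the team plan 6/9 = 66.7% → the team plan
Affiliate: the annual plan 2/6 = 33.3%, the team plan 28/70 = 40.0% → the team plan
Overall: the annual plan 42/81 = 51.9%, the team plan 46/101 = 45.5% → the annual plan
The team plan wins each signup group but the annual plan wins overall — the comparison reverses. The team plan's customers skew toward affiliate, which has a lower base rate.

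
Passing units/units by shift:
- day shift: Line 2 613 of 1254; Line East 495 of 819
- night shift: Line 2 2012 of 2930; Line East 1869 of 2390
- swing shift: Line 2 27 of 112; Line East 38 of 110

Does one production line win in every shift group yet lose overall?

Day shift: Line 2 613/1254 = 48.9%, Line East 495/819 = 60.4% → Line East
Night shift: Line 2 2012/2930 = 68.7%, Line East 1869/2390 = 78.2% → Line East
Swing shift: Line 2 27/112 = 24.1%, Line East 38/110 = 34.5% → Line East
Overall: Line 2 2652/4296 = 61.7%, Line East 2402/3319 = 72.4% → Line East
Line East wins overall and in every shift group — no reversal.

No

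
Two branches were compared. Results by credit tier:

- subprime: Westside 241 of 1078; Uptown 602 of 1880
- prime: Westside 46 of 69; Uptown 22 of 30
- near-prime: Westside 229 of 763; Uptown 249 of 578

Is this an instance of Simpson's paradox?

No

Subprime: Westside 241/1078 = 22.4%, Uptown 602/1880 = 32.0% → Uptown
Prime: Westside 46/69 = 66.7%, Uptown 22/30 = 73.3% → Uptown
Near-prime: Westside 229/763 = 30.0%, Uptown 249/578 = 43.1% → Uptown
Overall: Westside 516/1910 = 27.0%, Uptown 873/2488 = 35.1% → Uptown
Uptown wins overall and in every credit group — no reversal.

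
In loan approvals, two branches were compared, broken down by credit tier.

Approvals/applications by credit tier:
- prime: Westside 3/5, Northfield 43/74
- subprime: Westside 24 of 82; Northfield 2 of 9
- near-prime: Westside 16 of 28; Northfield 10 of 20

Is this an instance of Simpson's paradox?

Prime: Westside 3/5 = 60.0%, Northfield 43/74 = 58.1% → Westside
Subprime: Westside 24/82 = 29.3%, Northfield 2/9 = 22.2% → Westside
Near-prime: Westside 16/28 = 57.1%, Northfield 10/20 = 50.0% → Westside
Overall: Westside 43/115 = 37.4%, Northfield 55/103 = 53.4% → Northfield
Westside wins each credit group but Northfield wins overall — the comparison reverses. Westside's applications skew toward subprime, which has a lower base rate.

Yes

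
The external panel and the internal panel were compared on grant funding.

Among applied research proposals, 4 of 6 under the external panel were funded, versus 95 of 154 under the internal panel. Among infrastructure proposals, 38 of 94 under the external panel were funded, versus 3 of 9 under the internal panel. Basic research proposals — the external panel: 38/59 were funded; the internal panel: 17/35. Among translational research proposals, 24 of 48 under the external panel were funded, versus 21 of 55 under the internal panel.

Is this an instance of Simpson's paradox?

Applied research: the external panel 4/6 = 66.7%, the internal panel 95/154 = 61.7% → the external panel
Infrastructure: the external panel 38/94 = 40.4%, the internal panel 3/9 = 33.3% → the external panel
Basic research: the external panel 38/59 = 64.4%, the internal panel 17/35 = 48.6% → the external panel
Translational research: the external panel 24/48 = 50.0%, the internal panel 21/55 = 38.2% → the external panel
Overall: the external panel 104/207 = 50.2%, the internal panel 136/253 = 53.8% → the internal panel
The external panel wins each proposal group but the internal panel wins overall — the comparison reverses. The external panel's proposals skew toward infrastructure, which has a lower base rate.

Yes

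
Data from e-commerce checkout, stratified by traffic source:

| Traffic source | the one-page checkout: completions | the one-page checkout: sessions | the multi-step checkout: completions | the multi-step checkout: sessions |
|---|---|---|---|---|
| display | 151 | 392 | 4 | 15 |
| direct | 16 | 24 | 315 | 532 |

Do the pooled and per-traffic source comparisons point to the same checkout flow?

Display: the one-page checkout 151/392 = 38.5%, the multi-step checkout 4/15 = 26.7% → the one-page checkout
Direct: the one-page checkout 16/24 = 66.7%, the multi-step checkout 315/532 = 59.2% → the one-page checkout
Overall: the one-page checkout 167/416 = 40.1%, the multi-step checkout 319/547 = 58.3% → the multi-step checkout
The one-page checkout wins each traffic group but the multi-step checkout wins overall — the comparison reverses. The one-page checkout's sessions skew toward display, which has a lower base rate.

No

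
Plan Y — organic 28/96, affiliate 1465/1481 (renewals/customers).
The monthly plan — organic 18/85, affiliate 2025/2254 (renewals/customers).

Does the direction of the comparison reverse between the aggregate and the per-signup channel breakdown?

Organic: Plan Y 28/96 = 29.2%, the monthly plan 18/85 = 21.2% → Plan Y
Affiliate: Plan Y 1465/1481 = 98.9%, the monthly plan 2025/2254 = 89.8% → Plan Y
Overall: Plan Y 1493/1577 = 94.7%, the monthly plan 2043/2339 = 87.3% → Plan Y
Plan Y wins overall and in every signup group — no reversal.

No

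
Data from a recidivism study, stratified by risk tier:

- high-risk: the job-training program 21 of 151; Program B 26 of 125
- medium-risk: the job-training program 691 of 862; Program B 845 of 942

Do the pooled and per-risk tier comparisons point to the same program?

High-risk: the job-training program 21/151 = 13.9%, Program B 26/125 = 20.8% → Program B
Medium-risk: the job-training program 691/862 = 80.2%, Program B 845/942 = 89.7% → Program B
Overall: the job-training program 712/1013 = 70.3%, Program B 871/1067 = 81.6% → Program B
Program B wins overall and in every risk group — no reversal.

Yes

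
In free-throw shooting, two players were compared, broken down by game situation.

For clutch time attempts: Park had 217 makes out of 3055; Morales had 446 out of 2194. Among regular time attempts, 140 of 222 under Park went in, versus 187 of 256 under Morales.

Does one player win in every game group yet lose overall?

No

Clutch time: Park 217/3055 = 7.1%, Morales 446/2194 = 20.3% → Morales
Regular time: Park 140/222 = 63.1%, Morales 187/256 = 73.0% → Morales
Overall: Park 357/3277 = 10.9%, Morales 633/2450 = 25.8% → Morales
Morales wins overall and in every game group — no reversal.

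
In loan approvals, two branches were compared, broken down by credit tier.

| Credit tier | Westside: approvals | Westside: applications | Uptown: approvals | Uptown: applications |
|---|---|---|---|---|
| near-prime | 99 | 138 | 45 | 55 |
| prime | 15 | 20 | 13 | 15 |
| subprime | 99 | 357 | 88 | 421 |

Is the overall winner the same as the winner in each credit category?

No

Near-prime: Westside 99/138 = 71.7%, Uptown 45/55 = 81.8% → Uptown
Prime: Westside 15/20 = 75.0%, Uptown 13/15 = 86.7% → Uptown
Subprime: Westside 99/357 = 27.7%, Uptown 88/421 = 20.9% → Westside
Overall: Westside 213/515 = 41.4%, Uptown 146/491 = 29.7% → Westside
Neither sweeps: Westside wins 1 of 3 groups, Uptown wins 2. Westside wins overall but not every group — no Simpson reversal.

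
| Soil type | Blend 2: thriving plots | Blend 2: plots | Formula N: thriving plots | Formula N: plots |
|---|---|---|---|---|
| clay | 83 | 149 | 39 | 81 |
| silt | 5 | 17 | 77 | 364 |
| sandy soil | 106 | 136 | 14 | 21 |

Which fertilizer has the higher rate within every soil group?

Blend 2

Clay: Blend 2 83/149 = 55.7%, Formula N 39/81 = 48.1% → Blend 2
Silt: Blend 2 5/17 = 29.4%, Formula N 77/364 = 21.2% → Blend 2
Sandy soil: Blend 2 106/136 = 77.9%, Formula N 14/21 = 66.7% → Blend 2
Blend 2 has the higher rate in all 3 groups.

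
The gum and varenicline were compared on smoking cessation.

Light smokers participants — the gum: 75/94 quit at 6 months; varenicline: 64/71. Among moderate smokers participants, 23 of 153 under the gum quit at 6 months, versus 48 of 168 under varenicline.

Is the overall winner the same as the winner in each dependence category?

Yes

Light smokers: the gum 75/94 = 79.8%, varenicline 64/71 = 90.1% → varenicline
Moderate smokers: the gum 23/153 = 15.0%, varenicline 48/168 = 28.6% → varenicline
Overall: the gum 98/247 = 39.7%, varenicline 112/239 = 46.9% → varenicline
Varenicline wins overall and in every dependence group — no reversal.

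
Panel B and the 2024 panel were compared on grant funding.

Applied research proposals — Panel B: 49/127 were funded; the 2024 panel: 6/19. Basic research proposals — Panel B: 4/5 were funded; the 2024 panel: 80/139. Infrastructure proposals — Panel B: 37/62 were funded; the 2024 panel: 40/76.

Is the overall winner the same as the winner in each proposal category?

No

Applied research: Panel B 49/127 = 38.6%, the 2024 panel 6/19 = 31.6% → Panel B
Basic research: Panel B 4/5 = 80.0%, the 2024 panel 80/139 = 57.6% → Panel B
Infrastructure: Panel B 37/62 = 59.7%, the 2024 panel 40/76 = 52.6% → Panel B
Overall: Panel B 90/194 = 46.4%, the 2024 panel 126/234 = 53.8% → the 2024 panel
Panel B wins each proposal group but the 2024 panel wins overall — the comparison reverses. Panel B's proposals skew toward applied research, which has a lower base rate.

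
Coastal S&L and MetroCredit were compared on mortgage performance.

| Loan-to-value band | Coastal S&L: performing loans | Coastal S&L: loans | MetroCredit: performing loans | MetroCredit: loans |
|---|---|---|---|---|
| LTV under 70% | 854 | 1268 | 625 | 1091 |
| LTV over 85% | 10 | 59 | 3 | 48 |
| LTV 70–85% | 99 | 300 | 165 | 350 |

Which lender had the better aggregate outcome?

Coastal S&L

LTV under 70%: Coastal S&L 854/1268 = 67.4%, MetroCredit 625/1091 = 57.3% → Coastal S&L
LTV over 85%: Coastal S&L 10/59 = 16.9%, MetroCredit 3/48 = 6.2% → Coastal S&L
LTV 70–85%: Coastal S&L 99/300 = 33.0%, MetroCredit 165/350 = 47.1% → MetroCredit
Overall: Coastal S&L 963/1627 = 59.2%, MetroCredit 793/1489 = 53.3% → Coastal S&L
(Neither sweeps every loan-to-value group, but Coastal S&L has the higher pooled rate.)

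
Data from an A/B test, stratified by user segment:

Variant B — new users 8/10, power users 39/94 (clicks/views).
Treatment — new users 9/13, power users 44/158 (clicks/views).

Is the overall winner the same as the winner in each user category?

Yes

New users: Variant B 8/10 = 80.0%, Treatment 9/13 = 69.2% → Variant B
Power users: Variant B 39/94 = 41.5%, Treatment 44/158 = 27.8% → Variant B
Overall: Variant B 47/104 = 45.2%, Treatment 53/171 = 31.0% → Variant B
Variant B wins overall and in every user group — no reversal.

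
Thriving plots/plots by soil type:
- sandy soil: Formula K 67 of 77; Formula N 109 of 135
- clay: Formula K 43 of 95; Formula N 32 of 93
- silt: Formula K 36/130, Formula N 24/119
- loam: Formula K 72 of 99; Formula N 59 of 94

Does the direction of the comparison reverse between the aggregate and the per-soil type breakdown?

Sandy soil: Formula K 67/77 = 87.0%, Formula N 109/135 = 80.7% → Formula K
Clay: Formula K 43/95 = 45.3%, Formula N 32/93 = 34.4% → Formula K
Silt: Formula K 36/130 = 27.7%, Formula N 24/119 = 20.2% → Formula K
Loam: Formula K 72/99 = 72.7%, Formula N 59/94 = 62.8% → Formula K
Overall: Formula K 218/401 = 54.4%, Formula N 224/441 = 50.8% → Formula K
Formula K wins overall and in every soil group — no reversal.

No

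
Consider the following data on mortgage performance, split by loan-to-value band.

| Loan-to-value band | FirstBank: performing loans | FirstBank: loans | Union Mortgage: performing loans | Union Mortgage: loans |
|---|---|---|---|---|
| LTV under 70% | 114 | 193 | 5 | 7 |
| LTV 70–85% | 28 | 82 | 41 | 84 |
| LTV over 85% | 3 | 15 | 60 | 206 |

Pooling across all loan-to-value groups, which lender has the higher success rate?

LTV under 70%: FirstBank 114/193 = 59.1%, Union Mortgage 5/7 = 71.4% → Union Mortgage
LTV 70–85%: FirstBank 28/82 = 34.1%, Union Mortgage 41/84 = 48.8% → Union Mortgage
LTV over 85%: FirstBank 3/15 = 20.0%, Union Mortgage 60/206 = 29.1% → Union Mortgage
Overall: FirstBank 145/290 = 50.0%, Union Mortgage 106/297 = 35.7% → FirstBank
(Union Mortgage wins every loan-to-value group but FirstBank wins overall — Union Mortgage's loans skew toward the low-rate LTV over 85% group.)

FirstBank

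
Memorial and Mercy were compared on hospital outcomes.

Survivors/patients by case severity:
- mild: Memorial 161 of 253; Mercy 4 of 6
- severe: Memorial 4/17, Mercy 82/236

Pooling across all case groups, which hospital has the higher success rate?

Mild: Memorial 161/253 = 63.6%, Mercy 4/6 = 66.7% → Mercy
Severe: Memorial 4/17 = 23.5%, Mercy 82/236 = 34.7% → Mercy
Overall: Memorial 165/270 = 61.1%, Mercy 86/242 = 35.5% → Memorial
(Mercy wins every case group but Memorial wins overall — Mercy's patients skew toward the low-rate severe group.)

Memorial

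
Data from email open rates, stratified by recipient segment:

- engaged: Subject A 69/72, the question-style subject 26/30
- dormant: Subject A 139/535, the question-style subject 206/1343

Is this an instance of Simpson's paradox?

No

Engaged: Subject A 69/72 = 95.8%, the question-style subject 26/30 = 86.7% → Subject A
Dormant: Subject A 139/535 = 26.0%, the question-style subject 206/1343 = 15.3% → Subject A
Overall: Subject A 208/607 = 34.3%, the question-style subject 232/1373 = 16.9% → Subject A
Subject A wins overall and in every recipient group — no reversal.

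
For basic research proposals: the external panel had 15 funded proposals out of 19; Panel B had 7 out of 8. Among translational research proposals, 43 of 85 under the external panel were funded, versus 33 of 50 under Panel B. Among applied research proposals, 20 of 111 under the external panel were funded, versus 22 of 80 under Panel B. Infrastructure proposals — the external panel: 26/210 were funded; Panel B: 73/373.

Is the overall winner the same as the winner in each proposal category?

Basic research: the external panel 15/19 = 78.9%, Panel B 7/8 = 87.5% → Panel B
Translational research: the external panel 43/85 = 50.6%, Panel B 33/50 = 66.0% → Panel B
Applied research: the external panel 20/111 = 18.0%, Panel B 22/80 = 27.5% → Panel B
Infrastructure: the external panel 26/210 = 12.4%, Panel B 73/373 = 19.6% → Panel B
Overall: the external panel 104/425 = 24.5%, Panel B 135/511 = 26.4% → Panel B
Panel B wins overall and in every proposal group — no reversal.

Yes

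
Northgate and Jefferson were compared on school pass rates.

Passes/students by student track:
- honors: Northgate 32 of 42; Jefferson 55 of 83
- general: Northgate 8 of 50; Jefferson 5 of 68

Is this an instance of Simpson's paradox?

Honors: Northgate 32/42 = 76.2%, Jefferson 55/83 = 66.3% → Northgate
General: Northgate 8/50 = 16.0%, Jefferson 5/68 = 7.4% → Northgate
Overall: Northgate 40/92 = 43.5%, Jefferson 60/151 = 39.7% → Northgate
Northgate wins overall and in every student group — no reversal.

No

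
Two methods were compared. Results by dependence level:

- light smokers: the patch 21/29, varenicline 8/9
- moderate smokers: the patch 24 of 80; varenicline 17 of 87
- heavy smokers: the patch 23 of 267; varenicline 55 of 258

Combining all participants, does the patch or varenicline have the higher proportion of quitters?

varenicline

Light smokers: the patch 21/29 = 72.4%, varenicline 8/9 = 88.9% → varenicline
Moderate smokers: the patch 24/80 = 30.0%, varenicline 17/87 = 19.5% → the patch
Heavy smokers: the patch 23/267 = 8.6%, varenicline 55/258 = 21.3% → varenicline
Overall: the patch 68/376 = 18.1%, varenicline 80/354 = 22.6% → varenicline
(Neither sweeps every dependence group, but varenicline has the higher pooled rate.)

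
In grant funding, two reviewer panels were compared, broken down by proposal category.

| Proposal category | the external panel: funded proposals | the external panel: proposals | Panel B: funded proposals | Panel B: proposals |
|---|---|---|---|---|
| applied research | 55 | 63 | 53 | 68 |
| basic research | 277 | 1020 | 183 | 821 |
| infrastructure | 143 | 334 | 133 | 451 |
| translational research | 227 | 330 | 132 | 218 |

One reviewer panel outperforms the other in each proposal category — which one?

Applied research: the external panel 55/63 = 87.3%, Panel B 53/68 = 77.9% → the external panel
Basic research: the external panel 277/1020 = 27.2%, Panel B 183/821 = 22.3% → the external panel
Infrastructure: the external panel 143/334 = 42.8%, Panel B 133/451 = 29.5% → the external panel
Translational research: the external panel 227/330 = 68.8%, Panel B 132/218 = 60.6% → the external panel
The external panel has the higher rate in all 4 groups.

the external panel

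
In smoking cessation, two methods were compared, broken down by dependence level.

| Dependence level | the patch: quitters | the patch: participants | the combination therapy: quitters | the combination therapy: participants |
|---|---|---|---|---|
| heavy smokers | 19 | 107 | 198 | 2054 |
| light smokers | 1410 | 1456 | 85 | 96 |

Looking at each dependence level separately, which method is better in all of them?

Heavy smokers: the patch 19/107 = 17.8%, the combination therapy 198/2054 = 9.6% → the patch
Light smokers: the patch 1410/1456 = 96.8%, the combination therapy 85/96 = 88.5% → the patch
The patch has the higher rate in both groups.

the patch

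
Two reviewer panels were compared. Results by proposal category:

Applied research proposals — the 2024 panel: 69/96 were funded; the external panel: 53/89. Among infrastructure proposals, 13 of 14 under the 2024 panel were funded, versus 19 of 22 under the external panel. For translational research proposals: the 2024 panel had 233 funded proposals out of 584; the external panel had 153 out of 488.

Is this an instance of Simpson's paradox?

No

Applied research: the 2024 panel 69/96 = 71.9%, the external panel 53/89 = 59.6% → the 2024 panel
Infrastructure: the 2024 panel 13/14 = 92.9%, the external panel 19/22 = 86.4% → the 2024 panel
Translational research: the 2024 panel 233/584 = 39.9%, the external panel 153/488 = 31.4% → the 2024 panel
Overall: the 2024 panel 315/694 = 45.4%, the external panel 225/599 = 37.6% → the 2024 panel
The 2024 panel wins overall and in every proposal group — no reversal.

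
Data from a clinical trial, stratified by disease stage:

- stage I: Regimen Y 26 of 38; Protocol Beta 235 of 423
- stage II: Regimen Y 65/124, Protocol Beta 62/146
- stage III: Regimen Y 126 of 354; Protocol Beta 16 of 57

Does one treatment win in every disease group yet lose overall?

Yes

Stage I: Regimen Y 26/38 = 68.4%, Protocol Beta 235/423 = 55.6% → Regimen Y
Stage II: Regimen Y 65/124 = 52.4%, Protocol Beta 62/146 = 42.5% → Regimen Y
Stage III: Regimen Y 126/354 = 35.6%, Protocol Beta 16/57 = 28.1% → Regimen Y
Overall: Regimen Y 217/516 = 42.1%, Protocol Beta 313/626 = 50.0% → Protocol Beta
Regimen Y wins each disease group but Protocol Beta wins overall — the comparison reverses. Regimen Y's patients skew toward stage III, which has a lower base rate.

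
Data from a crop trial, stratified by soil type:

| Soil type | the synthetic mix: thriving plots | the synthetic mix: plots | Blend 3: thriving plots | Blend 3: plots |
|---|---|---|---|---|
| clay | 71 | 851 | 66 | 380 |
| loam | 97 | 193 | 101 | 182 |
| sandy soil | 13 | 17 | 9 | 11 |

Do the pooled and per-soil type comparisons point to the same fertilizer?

Yes

Clay: the synthetic mix 71/851 = 8.3%, Blend 3 66/380 = 17.4% → Blend 3
Loam: the synthetic mix 97/193 = 50.3%, Blend 3 101/182 = 55.5% → Blend 3
Sandy soil: the synthetic mix 13/17 = 76.5%, Blend 3 9/11 = 81.8% → Blend 3
Overall: the synthetic mix 181/1061 = 17.1%, Blend 3 176/573 = 30.7% → Blend 3
Blend 3 wins overall and in every soil group — no reversal.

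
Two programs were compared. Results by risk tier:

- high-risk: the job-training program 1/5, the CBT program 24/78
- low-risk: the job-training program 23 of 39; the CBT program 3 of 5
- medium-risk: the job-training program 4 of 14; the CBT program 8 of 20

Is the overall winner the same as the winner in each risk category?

No

High-risk: the job-training program 1/5 = 20.0%, the CBT program 24/78 = 30.8% → the CBT program
Low-risk: the job-training program 23/39 = 59.0%, the CBT program 3/5 = 60.0% → the CBT program
Medium-risk: the job-training program 4/14 = 28.6%, the CBT program 8/20 = 40.0% → the CBT program
Overall: the job-training program 28/58 = 48.3%, the CBT program 35/103 = 34.0% → the job-training program
The CBT program wins each risk group but the job-training program wins overall — the comparison reverses. The CBT program's participants skew toward high-risk, which has a lower base rate.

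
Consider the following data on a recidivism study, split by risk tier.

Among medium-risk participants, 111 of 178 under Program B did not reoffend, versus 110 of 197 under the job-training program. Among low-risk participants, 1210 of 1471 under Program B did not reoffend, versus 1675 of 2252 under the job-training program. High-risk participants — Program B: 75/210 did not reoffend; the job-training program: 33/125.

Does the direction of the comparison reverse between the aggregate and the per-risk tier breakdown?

No

Medium-risk: Program B 111/178 = 62.4%, the job-training program 110/197 = 55.8% → Program B
Low-risk: Program B 1210/1471 = 82.3%, the job-training program 1675/2252 = 74.4% → Program B
High-risk: Program B 75/210 = 35.7%, the job-training program 33/125 = 26.4% → Program B
Overall: Program B 1396/1859 = 75.1%, the job-training program 1818/2574 = 70.6% → Program B
Program B wins overall and in every risk group — no reversal.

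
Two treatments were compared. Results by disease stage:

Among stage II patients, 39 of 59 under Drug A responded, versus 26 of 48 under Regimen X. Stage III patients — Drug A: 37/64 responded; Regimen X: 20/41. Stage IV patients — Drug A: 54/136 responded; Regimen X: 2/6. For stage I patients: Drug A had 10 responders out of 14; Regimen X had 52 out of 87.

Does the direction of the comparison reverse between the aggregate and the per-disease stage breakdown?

Yes

Stage II: Drug A 39/59 = 66.1%, Regimen X 26/48 = 54.2% → Drug A
Stage III: Drug A 37/64 = 57.8%, Regimen X 20/41 = 48.8% → Drug A
Stage IV: Drug A 54/136 = 39.7%, Regimen X 2/6 = 33.3% → Drug A
Stage I: Drug A 10/14 = 71.4%, Regimen X 52/87 = 59.8% → Drug A
Overall: Drug A 140/273 = 51.3%, Regimen X 100/182 = 54.9% → Regimen X
Drug A wins each disease group but Regimen X wins overall — the comparison reverses. Drug A's patients skew toward stage IV, which has a lower base rate.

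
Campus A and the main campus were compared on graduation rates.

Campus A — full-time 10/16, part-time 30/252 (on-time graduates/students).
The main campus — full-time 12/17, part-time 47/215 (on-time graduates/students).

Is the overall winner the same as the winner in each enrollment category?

Full-time: Campus A 10/16 = 62.5%, the main campus 12/17 = 70.6% → the main campus
Part-time: Campus A 30/252 = 11.9%, the main campus 47/215 = 21.9% → the main campus
Overall: Campus A 40/268 = 14.9%, the main campus 59/232 = 25.4% → the main campus
The main campus wins overall and in every enrollment group — no reversal.

Yes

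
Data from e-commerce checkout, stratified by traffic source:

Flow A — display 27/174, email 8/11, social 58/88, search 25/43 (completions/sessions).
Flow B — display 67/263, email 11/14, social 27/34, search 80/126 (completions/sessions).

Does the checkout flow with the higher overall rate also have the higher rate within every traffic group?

Display: Flow A 27/174 = 15.5%, Flow B 67/263 = 25.5% → Flow B
Email: Flow A 8/11 = 72.7%, Flow B 11/14 = 78.6% → Flow B
Social: Flow A 58/88 = 65.9%, Flow B 27/34 = 79.4% → Flow B
Search: Flow A 25/43 = 58.1%, Flow B 80/126 = 63.5% → Flow B
Overall: Flow A 118/316 = 37.3%, Flow B 185/437 = 42.3% → Flow B
Flow B wins overall and in every traffic group — no reversal.

Yes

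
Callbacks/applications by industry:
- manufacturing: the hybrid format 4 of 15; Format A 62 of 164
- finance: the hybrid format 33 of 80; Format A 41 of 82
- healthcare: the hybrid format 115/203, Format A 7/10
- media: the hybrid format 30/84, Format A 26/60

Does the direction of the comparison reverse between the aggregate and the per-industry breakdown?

Yes

Manufacturing: the hybrid format 4/15 = 26.7%, Format A 62/164 = 37.8% → Format A
Finance: the hybrid format 33/80 = 41.2%, Format A 41/82 = 50.0% → Format A
Healthcare: the hybrid format 115/203 = 56.7%, Format A 7/10 = 70.0% → Format A
Media: the hybrid format 30/84 = 35.7%, Format A 26/60 = 43.3% → Format A
Overall: the hybrid format 182/382 = 47.6%, Format A 136/316 = 43.0% → the hybrid format
Format A wins each industry group but the hybrid format wins overall — the comparison reverses. Format A's applications skew toward manufacturing, which has a lower base rate.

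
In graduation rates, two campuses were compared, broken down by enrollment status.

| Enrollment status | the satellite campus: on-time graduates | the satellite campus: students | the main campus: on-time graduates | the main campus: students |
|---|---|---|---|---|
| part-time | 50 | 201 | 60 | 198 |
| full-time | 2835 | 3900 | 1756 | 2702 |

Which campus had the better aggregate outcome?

the satellite campus

Part-time: the satellite campus 50/201 = 24.9%, the main campus 60/198 = 30.3% → the main campus
Full-time: the satellite campus 2835/3900 = 72.7%, the main campus 1756/2702 = 65.0% → the satellite campus
Overall: the satellite campus 2885/4101 = 70.3%, the main campus 1816/2900 = 62.6% → the satellite campus
(Neither sweeps every enrollment group, but the satellite campus has the higher pooled rate.)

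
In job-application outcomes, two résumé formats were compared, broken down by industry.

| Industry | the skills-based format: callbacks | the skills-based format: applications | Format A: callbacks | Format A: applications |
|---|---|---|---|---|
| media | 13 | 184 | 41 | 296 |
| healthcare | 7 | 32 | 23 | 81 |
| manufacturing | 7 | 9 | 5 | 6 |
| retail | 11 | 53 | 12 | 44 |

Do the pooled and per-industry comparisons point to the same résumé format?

Media: the skills-based format 13/184 = 7.1%, Format A 41/296 = 13.9% → Format A
Healthcare: the skills-based format 7/32 = 21.9%, Format A 23/81 = 28.4% → Format A
Manufacturing: the skills-based format 7/9 = 77.8%, Format A 5/6 = 83.3% → Format A
Retail: the skills-based format 11/53 = 20.8%, Format A 12/44 = 27.3% → Format A
Overall: the skills-based format 38/278 = 13.7%, Format A 81/427 = 19.0% → Format A
Format A wins overall and in every industry group — no reversal.

Yes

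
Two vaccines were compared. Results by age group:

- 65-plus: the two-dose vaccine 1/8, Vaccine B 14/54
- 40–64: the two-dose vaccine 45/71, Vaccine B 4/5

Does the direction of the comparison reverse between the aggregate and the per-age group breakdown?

Yes

65-plus: the two-dose vaccine 1/8 = 12.5%, Vaccine B 14/54 = 25.9% → Vaccine B
40–64: the two-dose vaccine 45/71 = 63.4%, Vaccine B 4/5 = 80.0% → Vaccine B
Overall: the two-dose vaccine 46/79 = 58.2%, Vaccine B 18/59 = 30.5% → the two-dose vaccine
Vaccine B wins each age group but the two-dose vaccine wins overall — the comparison reverses. Vaccine B's recipients skew toward 65-plus, which has a lower base rate.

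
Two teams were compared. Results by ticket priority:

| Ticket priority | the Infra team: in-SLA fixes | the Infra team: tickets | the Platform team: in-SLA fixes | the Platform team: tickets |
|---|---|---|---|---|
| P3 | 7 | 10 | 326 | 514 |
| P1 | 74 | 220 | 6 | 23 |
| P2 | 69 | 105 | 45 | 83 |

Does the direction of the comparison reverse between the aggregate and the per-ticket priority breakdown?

P3: the Infra team 7/10 = 70.0%, the Platform team 326/514 = 63.4% → the Infra team
P1: the Infra team 74/220 = 33.6%, the Platform team 6/23 = 26.1% → the Infra team
P2: the Infra team 69/105 = 65.7%, the Platform team 45/83 = 54.2% → the Infra team
Overall: the Infra team 150/335 = 44.8%, the Platform team 377/620 = 60.8% → the Platform team
The Infra team wins each ticket group but the Platform team wins overall — the comparison reverses. The Infra team's tickets skew toward P1, which has a lower base rate.

Yes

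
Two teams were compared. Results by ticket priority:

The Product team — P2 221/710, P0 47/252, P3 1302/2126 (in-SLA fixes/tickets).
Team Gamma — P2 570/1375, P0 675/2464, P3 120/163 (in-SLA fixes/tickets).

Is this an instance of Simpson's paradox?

Yes

P2: the Product team 221/710 = 31.1%, Team Gamma 570/1375 = 41.5% → Team Gamma
P0: the Product team 47/252 = 18.7%, Team Gamma 675/2464 = 27.4% → Team Gamma
P3: the Product team 1302/2126 = 61.2%, Team Gamma 120/163 = 73.6% → Team Gamma
Overall: the Product team 1570/3088 = 50.8%, Team Gamma 1365/4002 = 34.1% → the Product team
Team Gamma wins each ticket group but the Product team wins overall — the comparison reverses. Team Gamma's tickets skew toward P0, which has a lower base rate.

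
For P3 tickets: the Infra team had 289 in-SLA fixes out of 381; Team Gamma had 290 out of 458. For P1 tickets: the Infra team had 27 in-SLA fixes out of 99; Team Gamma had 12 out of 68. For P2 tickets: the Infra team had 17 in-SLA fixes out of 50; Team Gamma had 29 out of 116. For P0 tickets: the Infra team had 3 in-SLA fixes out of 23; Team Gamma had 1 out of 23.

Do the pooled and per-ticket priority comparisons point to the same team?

Yes

P3: the Infra team 289/381 = 75.9%, Team Gamma 290/458 = 63.3% → the Infra team
P1: the Infra team 27/99 = 27.3%, Team Gamma 12/68 = 17.6% → the Infra team
P2: the Infra team 17/50 = 34.0%, Team Gamma 29/116 = 25.0% → the Infra team
P0: the Infra team 3/23 = 13.0%, Team Gamma 1/23 = 4.3% → the Infra team
Overall: the Infra team 336/553 = 60.8%, Team Gamma 332/665 = 49.9% → the Infra team
The Infra team wins overall and in every ticket group — no reversal.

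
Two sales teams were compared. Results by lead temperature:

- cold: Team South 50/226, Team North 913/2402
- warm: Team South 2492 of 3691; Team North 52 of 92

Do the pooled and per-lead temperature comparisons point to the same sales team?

Cold: Team South 50/226 = 22.1%, Team North 913/2402 = 38.0% → Team North
Warm: Team South 2492/3691 = 67.5%, Team North 52/92 = 56.5% → Team South
Overall: Team South 2542/3917 = 64.9%, Team North 965/2494 = 38.7% → Team South
Neither sweeps: Team South wins 1 of 2 groups, Team North wins 1. Team South wins overall but not every group — no Simpson reversal.

No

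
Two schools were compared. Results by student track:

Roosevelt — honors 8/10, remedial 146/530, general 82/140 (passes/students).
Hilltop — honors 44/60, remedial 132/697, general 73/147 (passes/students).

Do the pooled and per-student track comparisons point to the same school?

Yes

Honors: Roosevelt 8/10 = 80.0%, Hilltop 44/60 = 73.3% → Roosevelt
Remedial: Roosevelt 146/530 = 27.5%, Hilltop 132/697 = 18.9% → Roosevelt
General: Roosevelt 82/140 = 58.6%, Hilltop 73/147 = 49.7% → Roosevelt
Overall: Roosevelt 236/680 = 34.7%, Hilltop 249/904 = 27.5% → Roosevelt
Roosevelt wins overall and in every student group — no reversal.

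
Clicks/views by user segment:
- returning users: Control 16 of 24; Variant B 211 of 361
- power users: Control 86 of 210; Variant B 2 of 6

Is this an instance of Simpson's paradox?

Yes

Returning users: Control 16/24 = 66.7%, Variant B 211/361 = 58.4% → Control
Power users: Control 86/210 = 41.0%, Variant B 2/6 = 33.3% → Control
Overall: Control 102/234 = 43.6%, Variant B 213/367 = 58.0% → Variant B
Control wins each user group but Variant B wins overall — the comparison reverses. Control's views skew toward power users, which has a lower base rate.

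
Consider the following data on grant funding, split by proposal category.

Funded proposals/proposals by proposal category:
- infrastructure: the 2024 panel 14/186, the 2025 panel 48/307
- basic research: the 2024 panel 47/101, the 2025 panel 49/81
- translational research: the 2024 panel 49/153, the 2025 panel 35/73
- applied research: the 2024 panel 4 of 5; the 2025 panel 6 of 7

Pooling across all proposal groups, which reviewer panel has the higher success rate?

Infrastructure: the 2024 panel 14/186 = 7.5%, the 2025 panel 48/307 = 15.6% → the 2025 panel
Basic research: the 2024 panel 47/101 = 46.5%, the 2025 panel 49/81 = 60.5% → the 2025 panel
Translational research: the 2024 panel 49/153 = 32.0%, the 2025 panel 35/73 = 47.9% → the 2025 panel
Applied research: the 2024 panel 4/5 = 80.0%, the 2025 panel 6/7 = 85.7% → the 2025 panel
Overall: the 2024 panel 114/445 = 25.6%, the 2025 panel 138/468 = 29.5% → the 2025 panel

the 2025 panel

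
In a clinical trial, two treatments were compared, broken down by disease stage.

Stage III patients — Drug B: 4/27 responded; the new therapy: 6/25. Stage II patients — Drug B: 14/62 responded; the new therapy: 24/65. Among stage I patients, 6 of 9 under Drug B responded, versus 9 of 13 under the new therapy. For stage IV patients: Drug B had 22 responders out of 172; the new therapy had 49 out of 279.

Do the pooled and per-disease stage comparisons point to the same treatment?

Yes

Stage III: Drug B 4/27 = 14.8%, the new therapy 6/25 = 24.0% → the new therapy
Stage II: Drug B 14/62 = 22.6%, the new therapy 24/65 = 36.9% → the new therapy
Stage I: Drug B 6/9 = 66.7%, the new therapy 9/13 = 69.2% → the new therapy
Stage IV: Drug B 22/172 = 12.8%, the new therapy 49/279 = 17.6% → the new therapy
Overall: Drug B 46/270 = 17.0%, the new therapy 88/382 = 23.0% → the new therapy
The new therapy wins overall and in every disease group — no reversal.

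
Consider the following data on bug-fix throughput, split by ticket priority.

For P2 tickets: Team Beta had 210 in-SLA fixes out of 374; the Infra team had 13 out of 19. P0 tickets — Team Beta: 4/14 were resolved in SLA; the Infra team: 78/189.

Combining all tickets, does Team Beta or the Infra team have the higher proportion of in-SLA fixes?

Team Beta

P2: Team Beta 210/374 = 56.1%, the Infra team 13/19 = 68.4% → the Infra team
P0: Team Beta 4/14 = 28.6%, the Infra team 78/189 = 41.3% → the Infra team
Overall: Team Beta 214/388 = 55.2%, the Infra team 91/208 = 43.8% → Team Beta
(The Infra team wins every ticket group but Team Beta wins overall — the Infra team's tickets skew toward the low-rate P0 group.)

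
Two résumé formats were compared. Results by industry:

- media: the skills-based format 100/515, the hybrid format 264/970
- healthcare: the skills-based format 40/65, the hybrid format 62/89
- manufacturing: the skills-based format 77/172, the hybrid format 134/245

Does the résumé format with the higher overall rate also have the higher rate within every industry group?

Media: the skills-based format 100/515 = 19.4%, the hybrid format 264/970 = 27.2% → the hybrid format
Healthcare: the skills-based format 40/65 = 61.5%, the hybrid format 62/89 = 69.7% → the hybrid format
Manufacturing: the skills-based format 77/172 = 44.8%, the hybrid format 134/245 = 54.7% → the hybrid format
Overall: the skills-based format 217/752 = 28.9%, the hybrid format 460/1304 = 35.3% → the hybrid format
The hybrid format wins overall and in every industry group — no reversal.

Yes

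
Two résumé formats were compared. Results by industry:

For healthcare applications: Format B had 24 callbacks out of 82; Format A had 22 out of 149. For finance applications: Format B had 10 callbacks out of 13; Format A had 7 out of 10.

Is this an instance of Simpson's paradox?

No

Healthcare: Format B 24/82 = 29.3%, Format A 22/149 = 14.8% → Format B
Finance: Format B 10/13 = 76.9%, Format A 7/10 = 70.0% → Format B
Overall: Format B 34/95 = 35.8%, Format A 29/159 = 18.2% → Format B
Format B wins overall and in every industry group — no reversal.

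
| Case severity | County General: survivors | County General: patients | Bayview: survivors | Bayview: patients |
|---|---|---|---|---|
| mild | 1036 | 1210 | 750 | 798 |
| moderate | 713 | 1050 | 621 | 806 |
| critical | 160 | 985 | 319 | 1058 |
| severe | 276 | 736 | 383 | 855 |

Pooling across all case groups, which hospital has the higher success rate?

Bayview

Mild: County General 1036/1210 = 85.6%, Bayview 750/798 = 94.0% → Bayview
Moderate: County General 713/1050 = 67.9%, Bayview 621/806 = 77.0% → Bayview
Critical: County General 160/985 = 16.2%, Bayview 319/1058 = 30.2% → Bayview
Severe: County General 276/736 = 37.5%, Bayview 383/855 = 44.8% → Bayview
Overall: County General 2185/3981 = 54.9%, Bayview 2073/3517 = 58.9% → Bayview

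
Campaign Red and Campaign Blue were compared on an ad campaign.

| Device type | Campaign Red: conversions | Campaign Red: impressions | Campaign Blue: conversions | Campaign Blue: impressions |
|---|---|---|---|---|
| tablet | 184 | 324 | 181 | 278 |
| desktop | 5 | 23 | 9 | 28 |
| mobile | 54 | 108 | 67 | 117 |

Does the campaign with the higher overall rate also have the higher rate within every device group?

Tablet: Campaign Red 184/324 = 56.8%, Campaign Blue 181/278 = 65.1% → Campaign Blue
Desktop: Campaign Red 5/23 = 21.7%, Campaign Blue 9/28 = 32.1% → Campaign Blue
Mobile: Campaign Red 54/108 = 50.0%, Campaign Blue 67/117 = 57.3% → Campaign Blue
Overall: Campaign Red 243/455 = 53.4%, Campaign Blue 257/423 = 60.8% → Campaign Blue
Campaign Blue wins overall and in every device group — no reversal.

Yes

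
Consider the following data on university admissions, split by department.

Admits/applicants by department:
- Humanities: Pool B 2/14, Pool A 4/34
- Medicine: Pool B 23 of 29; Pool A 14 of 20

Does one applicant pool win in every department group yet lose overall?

No

Humanities: Pool B 2/14 = 14.3%, Pool A 4/34 = 11.8% → Pool B
Medicine: Pool B 23/29 = 79.3%, Pool A 14/20 = 70.0% → Pool B
Overall: Pool B 25/43 = 58.1%, Pool A 18/54 = 33.3% → Pool B
Pool B wins overall and in every department group — no reversal.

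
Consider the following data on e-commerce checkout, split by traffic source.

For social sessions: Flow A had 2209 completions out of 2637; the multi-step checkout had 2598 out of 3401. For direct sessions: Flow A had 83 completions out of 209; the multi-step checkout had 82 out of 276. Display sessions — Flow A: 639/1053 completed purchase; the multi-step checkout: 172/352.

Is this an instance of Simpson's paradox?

Social: Flow A 2209/2637 = 83.8%, the multi-step checkout 2598/3401 = 76.4% → Flow A
Direct: Flow A 83/209 = 39.7%, the multi-step checkout 82/276 = 29.7% → Flow A
Display: Flow A 639/1053 = 60.7%, the multi-step checkout 172/352 = 48.9% → Flow A
Overall: Flow A 2931/3899 = 75.2%, the multi-step checkout 2852/4029 = 70.8% → Flow A
Flow A wins overall and in every traffic group — no reversal.

No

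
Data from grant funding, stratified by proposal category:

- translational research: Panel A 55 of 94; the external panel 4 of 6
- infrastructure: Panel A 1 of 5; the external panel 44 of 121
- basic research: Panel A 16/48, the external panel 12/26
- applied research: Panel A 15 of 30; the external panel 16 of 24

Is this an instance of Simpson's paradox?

Translational research: Panel A 55/94 = 58.5%, the external panel 4/6 = 66.7% → the external panel
Infrastructure: Panel A 1/5 = 20.0%, the external panel 44/121 = 36.4% → the external panel
Basic research: Panel A 16/48 = 33.3%, the external panel 12/26 = 46.2% → the external panel
Applied research: Panel A 15/30 = 50.0%, the external panel 16/24 = 66.7% → the external panel
Overall: Panel A 87/177 = 49.2%, the external panel 76/177 = 42.9% → Panel A
The external panel wins each proposal group but Panel A wins overall — the comparison reverses. The external panel's proposals skew toward infrastructure, which has a lower base rate.

Yes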